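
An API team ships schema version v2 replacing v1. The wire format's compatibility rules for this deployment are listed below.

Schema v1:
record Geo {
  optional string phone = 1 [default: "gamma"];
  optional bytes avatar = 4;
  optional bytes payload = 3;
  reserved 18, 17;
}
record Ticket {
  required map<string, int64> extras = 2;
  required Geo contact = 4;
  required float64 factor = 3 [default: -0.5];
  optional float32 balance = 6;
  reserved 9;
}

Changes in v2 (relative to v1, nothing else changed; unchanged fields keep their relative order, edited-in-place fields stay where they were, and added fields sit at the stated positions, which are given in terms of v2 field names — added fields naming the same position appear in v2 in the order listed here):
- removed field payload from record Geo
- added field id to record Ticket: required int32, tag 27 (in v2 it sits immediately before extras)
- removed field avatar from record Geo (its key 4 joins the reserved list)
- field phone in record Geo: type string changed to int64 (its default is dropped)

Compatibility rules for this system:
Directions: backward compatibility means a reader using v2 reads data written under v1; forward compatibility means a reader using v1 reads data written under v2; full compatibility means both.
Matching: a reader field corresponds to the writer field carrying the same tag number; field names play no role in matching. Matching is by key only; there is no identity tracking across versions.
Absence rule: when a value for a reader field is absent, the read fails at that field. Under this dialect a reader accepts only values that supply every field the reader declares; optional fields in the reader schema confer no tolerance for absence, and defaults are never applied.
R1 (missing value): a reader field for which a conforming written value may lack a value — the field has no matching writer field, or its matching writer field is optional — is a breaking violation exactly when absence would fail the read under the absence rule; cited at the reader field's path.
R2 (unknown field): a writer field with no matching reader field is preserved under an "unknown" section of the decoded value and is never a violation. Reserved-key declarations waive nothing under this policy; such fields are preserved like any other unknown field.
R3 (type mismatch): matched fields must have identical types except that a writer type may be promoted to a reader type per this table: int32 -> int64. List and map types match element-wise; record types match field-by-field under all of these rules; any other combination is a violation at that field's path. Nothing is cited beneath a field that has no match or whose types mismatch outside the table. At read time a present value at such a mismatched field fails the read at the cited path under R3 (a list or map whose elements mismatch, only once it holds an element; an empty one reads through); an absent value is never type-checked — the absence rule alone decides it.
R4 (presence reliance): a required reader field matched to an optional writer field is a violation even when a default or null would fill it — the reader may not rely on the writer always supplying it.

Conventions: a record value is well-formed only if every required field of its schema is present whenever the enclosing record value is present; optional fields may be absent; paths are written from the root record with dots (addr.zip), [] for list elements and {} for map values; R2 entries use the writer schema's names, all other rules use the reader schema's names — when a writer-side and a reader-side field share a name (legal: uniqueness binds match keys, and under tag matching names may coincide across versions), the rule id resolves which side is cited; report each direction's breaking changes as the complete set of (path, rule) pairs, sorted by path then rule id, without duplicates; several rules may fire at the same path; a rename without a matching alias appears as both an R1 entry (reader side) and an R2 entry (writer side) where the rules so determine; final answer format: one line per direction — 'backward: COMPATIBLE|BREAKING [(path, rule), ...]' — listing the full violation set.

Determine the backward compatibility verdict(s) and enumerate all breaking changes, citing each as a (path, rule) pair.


backward: BREAKING [(balance, R1), (contact.phone, R1), (contact.phone, R3), (id, R1)]

the writer's type comes first in each Ticket pair
checking backward for Ticket: reader v2 against writer v1:
  id has no writer counterpart
  extras <- extras (map<string, int64> -> map<string, int64>, writer required)
  contact <- contact (Geo -> Geo, writer required)
  factor <- factor (float64 -> float64, writer required)
  balance <- balance (float32 -> float32, writer optional)
  contact.phone <- contact.phone (string -> int64, writer optional)
  writer contact.avatar: unknown to reader
  writer contact.payload: unknown to reader
  rule R1 violated at balance
  rule R1 violated at contact.phone
  rule R3 violated at contact.phone
  rule R1 violated at id
  backward on Ticket therefore BREAKING (4)


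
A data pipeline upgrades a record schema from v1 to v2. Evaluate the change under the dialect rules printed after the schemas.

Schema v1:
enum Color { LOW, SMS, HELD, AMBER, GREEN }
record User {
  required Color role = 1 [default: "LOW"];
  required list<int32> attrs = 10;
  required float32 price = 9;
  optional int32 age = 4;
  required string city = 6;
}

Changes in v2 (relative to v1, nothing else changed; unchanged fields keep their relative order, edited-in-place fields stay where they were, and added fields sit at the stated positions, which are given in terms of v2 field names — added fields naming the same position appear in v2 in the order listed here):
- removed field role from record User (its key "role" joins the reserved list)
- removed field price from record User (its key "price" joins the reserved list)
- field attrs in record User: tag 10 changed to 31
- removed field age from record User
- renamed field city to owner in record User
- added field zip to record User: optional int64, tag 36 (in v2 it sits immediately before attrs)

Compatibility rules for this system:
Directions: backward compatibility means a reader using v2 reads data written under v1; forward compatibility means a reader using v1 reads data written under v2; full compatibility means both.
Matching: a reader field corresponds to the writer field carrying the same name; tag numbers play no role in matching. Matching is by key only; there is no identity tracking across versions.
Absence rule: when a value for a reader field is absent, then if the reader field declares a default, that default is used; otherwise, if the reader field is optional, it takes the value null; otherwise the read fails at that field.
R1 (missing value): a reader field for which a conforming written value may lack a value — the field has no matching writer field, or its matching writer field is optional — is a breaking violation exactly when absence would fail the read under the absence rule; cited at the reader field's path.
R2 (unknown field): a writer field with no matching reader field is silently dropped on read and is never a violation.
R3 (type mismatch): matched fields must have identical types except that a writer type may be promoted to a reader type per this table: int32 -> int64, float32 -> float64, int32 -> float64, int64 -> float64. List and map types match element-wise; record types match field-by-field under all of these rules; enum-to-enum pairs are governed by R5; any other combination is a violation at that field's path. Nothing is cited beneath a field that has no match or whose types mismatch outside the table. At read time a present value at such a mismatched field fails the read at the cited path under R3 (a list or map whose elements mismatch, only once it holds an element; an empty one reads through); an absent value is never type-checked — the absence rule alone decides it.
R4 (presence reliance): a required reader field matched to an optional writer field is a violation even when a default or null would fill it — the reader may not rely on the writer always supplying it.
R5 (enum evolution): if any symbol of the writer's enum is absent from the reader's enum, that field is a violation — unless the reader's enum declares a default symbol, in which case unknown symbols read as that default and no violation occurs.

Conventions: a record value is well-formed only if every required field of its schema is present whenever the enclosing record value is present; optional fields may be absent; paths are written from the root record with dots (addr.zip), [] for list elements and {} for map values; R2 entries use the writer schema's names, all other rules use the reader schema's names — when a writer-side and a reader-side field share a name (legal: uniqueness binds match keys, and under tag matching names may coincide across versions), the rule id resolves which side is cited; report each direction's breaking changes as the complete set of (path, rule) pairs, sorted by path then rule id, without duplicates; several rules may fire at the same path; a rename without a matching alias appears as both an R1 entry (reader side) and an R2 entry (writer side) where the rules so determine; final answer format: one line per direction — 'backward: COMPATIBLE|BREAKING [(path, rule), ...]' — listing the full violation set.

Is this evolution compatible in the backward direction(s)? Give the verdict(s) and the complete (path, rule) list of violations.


the writer's type comes first in each User pair
backward on User — v2 reading data written by v1:
  no writer field matches reader zip
  attrs <- attrs (list<int32> -> list<int32>, writer required)
  no writer field matches reader owner
  writer field role has no reader counterpart
  writer field price has no reader counterpart
  writer field age has no reader counterpart
  writer field city has no reader counterpart
  breaking: (owner, R1)
  => backward verdict for User: BREAKING, 1 violation(s)
the other User changes do not affect what is asked:
  removed field role from record User (its key "role" joins the reserved list) -> triggers nothing under User's printed rules — same verdict
  removed field price from record User (its key "price" joins the reserved list) -> matters only for User's forward compatibility — outside the asked direction
  field attrs in record User: tag 10 changed to 31 -> triggers nothing under User's printed rules — same verdict
  removed field age from record User -> triggers nothing under User's printed rules — same verdict
  added field zip to record User: optional int64, tag 36 (in v2 it sits immediately before attrs) -> triggers nothing under User's printed rules — same verdict

backward: BREAKING [(owner, R1)]


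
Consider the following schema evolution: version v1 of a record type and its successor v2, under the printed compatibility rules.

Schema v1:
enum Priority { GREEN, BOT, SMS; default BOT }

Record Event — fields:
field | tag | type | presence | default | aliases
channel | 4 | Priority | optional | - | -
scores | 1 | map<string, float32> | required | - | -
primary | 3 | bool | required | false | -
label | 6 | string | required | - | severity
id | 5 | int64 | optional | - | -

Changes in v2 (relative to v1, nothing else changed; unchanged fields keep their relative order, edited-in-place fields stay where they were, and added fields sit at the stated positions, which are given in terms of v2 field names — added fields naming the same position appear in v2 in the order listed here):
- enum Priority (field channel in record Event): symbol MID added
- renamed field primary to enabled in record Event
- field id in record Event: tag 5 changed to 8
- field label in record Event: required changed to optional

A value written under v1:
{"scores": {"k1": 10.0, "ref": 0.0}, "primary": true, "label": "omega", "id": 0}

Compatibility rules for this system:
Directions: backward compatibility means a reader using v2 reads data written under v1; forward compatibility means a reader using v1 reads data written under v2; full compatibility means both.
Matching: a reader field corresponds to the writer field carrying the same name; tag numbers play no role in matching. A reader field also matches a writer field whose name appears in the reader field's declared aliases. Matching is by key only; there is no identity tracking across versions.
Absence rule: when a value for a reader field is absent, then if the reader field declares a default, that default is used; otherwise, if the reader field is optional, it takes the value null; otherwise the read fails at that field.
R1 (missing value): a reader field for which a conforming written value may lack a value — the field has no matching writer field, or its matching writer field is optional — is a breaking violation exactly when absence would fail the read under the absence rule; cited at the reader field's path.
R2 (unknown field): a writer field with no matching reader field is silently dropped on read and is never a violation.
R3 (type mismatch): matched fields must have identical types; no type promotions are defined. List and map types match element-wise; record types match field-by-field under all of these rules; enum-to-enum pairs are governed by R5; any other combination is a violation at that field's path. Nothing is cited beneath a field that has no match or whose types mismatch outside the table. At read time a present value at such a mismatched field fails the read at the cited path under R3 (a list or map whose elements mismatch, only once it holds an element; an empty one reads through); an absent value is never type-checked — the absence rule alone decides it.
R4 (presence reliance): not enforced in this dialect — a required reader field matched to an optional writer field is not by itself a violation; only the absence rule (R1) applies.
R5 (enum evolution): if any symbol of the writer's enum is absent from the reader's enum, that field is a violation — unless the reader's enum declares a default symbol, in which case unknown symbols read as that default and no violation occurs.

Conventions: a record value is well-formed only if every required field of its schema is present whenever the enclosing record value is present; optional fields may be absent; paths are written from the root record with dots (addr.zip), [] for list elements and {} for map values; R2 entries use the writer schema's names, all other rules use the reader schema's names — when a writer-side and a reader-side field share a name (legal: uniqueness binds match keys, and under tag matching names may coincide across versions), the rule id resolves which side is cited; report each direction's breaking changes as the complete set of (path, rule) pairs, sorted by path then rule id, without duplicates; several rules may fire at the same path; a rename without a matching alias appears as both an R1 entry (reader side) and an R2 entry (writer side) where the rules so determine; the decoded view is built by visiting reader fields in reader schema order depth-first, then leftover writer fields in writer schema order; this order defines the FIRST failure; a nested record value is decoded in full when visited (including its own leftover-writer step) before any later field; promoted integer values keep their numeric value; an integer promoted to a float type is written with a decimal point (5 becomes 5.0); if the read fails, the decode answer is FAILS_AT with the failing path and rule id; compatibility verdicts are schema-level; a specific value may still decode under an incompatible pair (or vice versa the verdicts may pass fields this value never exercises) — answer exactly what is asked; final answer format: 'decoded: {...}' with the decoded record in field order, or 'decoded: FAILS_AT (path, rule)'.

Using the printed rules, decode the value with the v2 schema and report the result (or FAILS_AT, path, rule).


decoded: {"channel": null, "scores": {"k1": 10.0, "ref": 0.0}, "enabled": false, "label": "omega", "id": 0}

each type pair in Event: writer, then reader
decode walk for Event under reader schema v2:
  channel := null (absent, optional -> null)
  scores := {"k1": 10.0, "ref": 0.0}
  enabled := false (absent -> default)
  label := "omega"
  id := 0
  writer primary: unknown -> dropped
  => decoded: {"channel": null, "scores": {"k1": 10.0, "ref": 0.0}, "enabled": false, "label": "omega", "id": 0}
the rest of the Event diff is inert for this question:
  enum Priority (field channel in record Event): symbol MID added -> no rule fires on it and the decoded Event view is identical with or without it
  field id in record Event: tag 5 changed to 8 -> no rule fires on it and the decoded Event view is identical with or without it
  field label in record Event: required changed to optional -> changes Event's schema-level verdicts only — the decode of this value is the same


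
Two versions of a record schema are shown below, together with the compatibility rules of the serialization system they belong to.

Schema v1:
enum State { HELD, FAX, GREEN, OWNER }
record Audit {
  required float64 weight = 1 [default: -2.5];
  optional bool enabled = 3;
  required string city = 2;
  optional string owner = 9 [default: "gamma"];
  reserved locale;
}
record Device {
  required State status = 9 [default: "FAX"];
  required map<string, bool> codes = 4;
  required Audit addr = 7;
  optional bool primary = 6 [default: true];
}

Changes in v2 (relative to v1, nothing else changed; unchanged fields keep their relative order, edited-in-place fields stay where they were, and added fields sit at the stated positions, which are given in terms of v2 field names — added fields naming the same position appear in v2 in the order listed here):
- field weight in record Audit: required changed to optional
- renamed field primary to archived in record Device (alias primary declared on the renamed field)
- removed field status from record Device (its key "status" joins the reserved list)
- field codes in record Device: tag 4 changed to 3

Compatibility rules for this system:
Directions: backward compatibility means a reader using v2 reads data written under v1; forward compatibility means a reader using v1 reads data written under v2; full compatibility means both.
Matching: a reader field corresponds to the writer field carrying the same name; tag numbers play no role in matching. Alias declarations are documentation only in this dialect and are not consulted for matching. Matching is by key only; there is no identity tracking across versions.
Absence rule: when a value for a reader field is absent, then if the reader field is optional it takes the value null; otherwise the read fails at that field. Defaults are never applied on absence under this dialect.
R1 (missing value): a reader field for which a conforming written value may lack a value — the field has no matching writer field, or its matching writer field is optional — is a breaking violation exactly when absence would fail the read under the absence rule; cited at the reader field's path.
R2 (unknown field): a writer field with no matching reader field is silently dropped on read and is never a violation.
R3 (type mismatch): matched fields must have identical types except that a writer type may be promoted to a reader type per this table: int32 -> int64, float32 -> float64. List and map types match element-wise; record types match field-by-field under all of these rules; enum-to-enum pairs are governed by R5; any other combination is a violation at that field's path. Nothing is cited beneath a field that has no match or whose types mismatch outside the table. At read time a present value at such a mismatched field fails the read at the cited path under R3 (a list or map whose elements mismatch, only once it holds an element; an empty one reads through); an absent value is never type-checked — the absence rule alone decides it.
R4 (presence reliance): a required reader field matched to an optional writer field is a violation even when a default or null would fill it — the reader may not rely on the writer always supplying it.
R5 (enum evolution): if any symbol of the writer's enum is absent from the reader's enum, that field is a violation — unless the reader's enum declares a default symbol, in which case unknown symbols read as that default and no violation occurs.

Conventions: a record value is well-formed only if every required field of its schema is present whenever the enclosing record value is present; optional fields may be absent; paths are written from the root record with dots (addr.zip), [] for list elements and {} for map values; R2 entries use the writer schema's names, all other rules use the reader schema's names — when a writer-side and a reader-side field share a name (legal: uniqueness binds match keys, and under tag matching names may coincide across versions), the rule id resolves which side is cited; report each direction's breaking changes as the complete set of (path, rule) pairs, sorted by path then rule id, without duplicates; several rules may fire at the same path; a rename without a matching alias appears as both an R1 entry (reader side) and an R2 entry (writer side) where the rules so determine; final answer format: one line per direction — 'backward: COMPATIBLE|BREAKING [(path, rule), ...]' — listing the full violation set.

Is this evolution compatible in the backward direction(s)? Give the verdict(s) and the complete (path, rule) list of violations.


backward: COMPATIBLE []

arrows below run writer -> reader for Device
backward on Device — v2 reading data written by v1:
  codes: paired with writer codes (map<string, bool> -> map<string, bool>; writer required)
  addr: paired with writer addr (Audit -> Audit; writer required)
  archived: no writer match
  writer status: unknown to reader
  writer primary: unknown to reader
  addr.weight: paired with writer addr.weight (float64 -> float64; writer required)
  addr.enabled: paired with writer addr.enabled (bool -> bool; writer optional)
  addr.city: paired with writer addr.city (string -> string; writer required)
  addr.owner: paired with writer addr.owner (string -> string; writer optional)
  => backward verdict for Device: COMPATIBLE, no violations
diffs on Device not affecting the asked answer:
  field weight in record Audit: required changed to optional -> affects forward compatibility only, which is not asked
  renamed field primary to archived in record Device (alias primary declared on the renamed field) -> inert for the asked Device verdict: nothing fires
  removed field status from record Device (its key "status" joins the reserved list) -> affects forward compatibility only, which is not asked
  field codes in record Device: tag 4 changed to 3 -> inert for the asked Device verdict: nothing fires


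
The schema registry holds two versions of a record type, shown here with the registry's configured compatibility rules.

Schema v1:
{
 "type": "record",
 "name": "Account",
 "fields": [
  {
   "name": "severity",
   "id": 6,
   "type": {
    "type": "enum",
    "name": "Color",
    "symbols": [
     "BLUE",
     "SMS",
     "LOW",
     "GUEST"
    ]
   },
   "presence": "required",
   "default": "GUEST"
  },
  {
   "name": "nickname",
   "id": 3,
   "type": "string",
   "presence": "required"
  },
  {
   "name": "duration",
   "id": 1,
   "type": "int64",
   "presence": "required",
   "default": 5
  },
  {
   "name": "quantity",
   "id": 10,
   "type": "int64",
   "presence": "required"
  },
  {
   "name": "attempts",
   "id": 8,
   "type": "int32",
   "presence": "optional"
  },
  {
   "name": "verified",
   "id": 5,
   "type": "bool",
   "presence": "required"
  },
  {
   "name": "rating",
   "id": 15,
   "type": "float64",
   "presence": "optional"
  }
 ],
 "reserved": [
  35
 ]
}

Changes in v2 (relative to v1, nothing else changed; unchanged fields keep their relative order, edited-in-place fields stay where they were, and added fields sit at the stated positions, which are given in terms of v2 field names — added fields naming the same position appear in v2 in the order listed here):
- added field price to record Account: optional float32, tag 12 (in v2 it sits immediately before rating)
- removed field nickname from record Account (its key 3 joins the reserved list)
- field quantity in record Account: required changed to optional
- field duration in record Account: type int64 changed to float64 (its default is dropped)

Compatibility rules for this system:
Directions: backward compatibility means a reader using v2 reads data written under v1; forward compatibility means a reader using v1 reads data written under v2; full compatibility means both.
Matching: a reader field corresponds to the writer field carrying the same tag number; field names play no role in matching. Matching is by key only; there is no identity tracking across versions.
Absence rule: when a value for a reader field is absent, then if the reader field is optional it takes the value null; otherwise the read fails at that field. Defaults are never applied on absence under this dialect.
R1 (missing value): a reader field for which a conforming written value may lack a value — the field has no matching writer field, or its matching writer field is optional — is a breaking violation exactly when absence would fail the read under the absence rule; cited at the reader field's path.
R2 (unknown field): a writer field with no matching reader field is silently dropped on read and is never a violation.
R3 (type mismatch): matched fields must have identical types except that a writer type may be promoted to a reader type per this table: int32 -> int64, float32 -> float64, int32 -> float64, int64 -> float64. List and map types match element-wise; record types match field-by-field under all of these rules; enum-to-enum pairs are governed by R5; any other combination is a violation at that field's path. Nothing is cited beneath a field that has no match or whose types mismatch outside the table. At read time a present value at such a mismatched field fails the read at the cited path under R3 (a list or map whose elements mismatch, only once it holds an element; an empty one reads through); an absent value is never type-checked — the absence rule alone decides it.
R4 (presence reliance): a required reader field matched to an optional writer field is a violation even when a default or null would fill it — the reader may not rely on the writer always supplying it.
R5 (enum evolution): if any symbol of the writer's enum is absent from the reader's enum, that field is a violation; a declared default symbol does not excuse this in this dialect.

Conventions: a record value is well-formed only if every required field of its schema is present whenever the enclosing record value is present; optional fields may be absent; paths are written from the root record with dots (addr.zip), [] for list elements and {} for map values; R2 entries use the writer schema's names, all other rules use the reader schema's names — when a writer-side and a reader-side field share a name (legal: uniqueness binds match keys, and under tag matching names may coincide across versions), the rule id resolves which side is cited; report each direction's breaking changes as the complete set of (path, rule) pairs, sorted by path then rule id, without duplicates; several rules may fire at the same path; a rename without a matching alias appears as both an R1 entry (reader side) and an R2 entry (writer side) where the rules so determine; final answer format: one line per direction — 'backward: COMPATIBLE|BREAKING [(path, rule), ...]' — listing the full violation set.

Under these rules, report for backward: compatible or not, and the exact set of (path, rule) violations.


backward: COMPATIBLE []

the writer's type comes first in each Account pair
checking backward for Account: reader v2 against writer v1:
  severity <- severity (Color -> Color, writer required)
  duration <- duration (int64 -> float64, writer required)
  quantity <- quantity (int64 -> int64, writer required)
  attempts <- attempts (int32 -> int32, writer optional)
  verified <- verified (bool -> bool, writer required)
  price has no writer counterpart
  rating <- rating (float64 -> float64, writer optional)
  nickname (writer side), unknown to reader
  => backward verdict for Account: COMPATIBLE, no violations
the other Account changes do not affect what is asked:
  added field price to record Account: optional float32, tag 12 (in v2 it sits immediately before rating) -> inert for the asked Account verdict: nothing fires
  removed field nickname from record Account (its key 3 joins the reserved list) -> its effect on Account is confined to the forward direction, not asked
  field quantity in record Account: required changed to optional -> its effect on Account is confined to the forward direction, not asked
  field duration in record Account: type int64 changed to float64 (its default is dropped) -> its effect on Account is confined to the forward direction, not asked


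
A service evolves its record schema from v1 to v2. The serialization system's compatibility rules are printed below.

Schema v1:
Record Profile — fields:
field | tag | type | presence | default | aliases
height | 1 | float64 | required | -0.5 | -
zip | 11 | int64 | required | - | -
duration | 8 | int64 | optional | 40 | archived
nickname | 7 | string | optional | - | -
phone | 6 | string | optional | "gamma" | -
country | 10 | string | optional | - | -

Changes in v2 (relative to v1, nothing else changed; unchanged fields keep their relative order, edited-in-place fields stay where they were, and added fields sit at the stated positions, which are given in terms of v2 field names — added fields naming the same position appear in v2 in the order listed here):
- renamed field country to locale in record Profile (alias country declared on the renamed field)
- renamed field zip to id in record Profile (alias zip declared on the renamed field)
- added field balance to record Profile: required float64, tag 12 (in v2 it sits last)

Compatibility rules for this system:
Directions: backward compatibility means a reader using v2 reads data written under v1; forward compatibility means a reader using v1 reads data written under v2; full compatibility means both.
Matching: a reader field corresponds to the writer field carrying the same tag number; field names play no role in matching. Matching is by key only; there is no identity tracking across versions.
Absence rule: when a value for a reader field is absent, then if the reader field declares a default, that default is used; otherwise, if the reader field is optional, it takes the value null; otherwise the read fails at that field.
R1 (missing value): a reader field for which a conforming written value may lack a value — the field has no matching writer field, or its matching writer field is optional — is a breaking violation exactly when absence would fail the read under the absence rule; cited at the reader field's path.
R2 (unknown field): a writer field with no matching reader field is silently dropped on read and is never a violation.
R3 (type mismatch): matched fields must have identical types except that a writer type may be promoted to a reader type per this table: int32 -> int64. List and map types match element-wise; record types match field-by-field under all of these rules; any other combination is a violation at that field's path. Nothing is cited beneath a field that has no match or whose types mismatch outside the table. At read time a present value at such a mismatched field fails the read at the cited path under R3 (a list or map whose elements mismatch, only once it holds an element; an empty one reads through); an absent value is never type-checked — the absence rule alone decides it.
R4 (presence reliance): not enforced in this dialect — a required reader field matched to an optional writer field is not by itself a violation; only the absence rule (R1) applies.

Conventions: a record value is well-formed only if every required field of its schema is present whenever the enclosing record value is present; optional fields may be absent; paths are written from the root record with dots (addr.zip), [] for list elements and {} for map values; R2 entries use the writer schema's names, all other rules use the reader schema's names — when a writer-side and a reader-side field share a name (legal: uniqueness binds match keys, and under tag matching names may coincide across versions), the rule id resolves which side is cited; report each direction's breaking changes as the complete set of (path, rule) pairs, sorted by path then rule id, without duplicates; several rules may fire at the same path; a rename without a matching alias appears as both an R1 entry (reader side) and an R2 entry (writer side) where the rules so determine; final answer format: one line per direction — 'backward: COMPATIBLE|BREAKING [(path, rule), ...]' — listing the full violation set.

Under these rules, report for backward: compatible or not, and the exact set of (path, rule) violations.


the writer's type comes first in each Profile pair
backward for Profile (reader v2, writer v1):
  writer required, float64 -> float64: reader height maps from writer height
  writer required, int64 -> int64: reader id maps from writer zip
  writer optional, int64 -> int64: reader duration maps from writer duration
  writer optional, string -> string: reader nickname maps from writer nickname
  writer optional, string -> string: reader phone maps from writer phone
  writer optional, string -> string: reader locale maps from writer country
  balance: no writer-side match
  breaking: (balance, R1)
  => backward: BREAKING (1)
remaining Profile differences; none change what is asked:
  renamed field country to locale in record Profile (alias country declared on the renamed field) -> no rule fires on it in Profile's dialect; the asked verdict holds
  renamed field zip to id in record Profile (alias zip declared on the renamed field) -> no rule fires on it in Profile's dialect; the asked verdict holds

backward: BREAKING [(balance, R1)]


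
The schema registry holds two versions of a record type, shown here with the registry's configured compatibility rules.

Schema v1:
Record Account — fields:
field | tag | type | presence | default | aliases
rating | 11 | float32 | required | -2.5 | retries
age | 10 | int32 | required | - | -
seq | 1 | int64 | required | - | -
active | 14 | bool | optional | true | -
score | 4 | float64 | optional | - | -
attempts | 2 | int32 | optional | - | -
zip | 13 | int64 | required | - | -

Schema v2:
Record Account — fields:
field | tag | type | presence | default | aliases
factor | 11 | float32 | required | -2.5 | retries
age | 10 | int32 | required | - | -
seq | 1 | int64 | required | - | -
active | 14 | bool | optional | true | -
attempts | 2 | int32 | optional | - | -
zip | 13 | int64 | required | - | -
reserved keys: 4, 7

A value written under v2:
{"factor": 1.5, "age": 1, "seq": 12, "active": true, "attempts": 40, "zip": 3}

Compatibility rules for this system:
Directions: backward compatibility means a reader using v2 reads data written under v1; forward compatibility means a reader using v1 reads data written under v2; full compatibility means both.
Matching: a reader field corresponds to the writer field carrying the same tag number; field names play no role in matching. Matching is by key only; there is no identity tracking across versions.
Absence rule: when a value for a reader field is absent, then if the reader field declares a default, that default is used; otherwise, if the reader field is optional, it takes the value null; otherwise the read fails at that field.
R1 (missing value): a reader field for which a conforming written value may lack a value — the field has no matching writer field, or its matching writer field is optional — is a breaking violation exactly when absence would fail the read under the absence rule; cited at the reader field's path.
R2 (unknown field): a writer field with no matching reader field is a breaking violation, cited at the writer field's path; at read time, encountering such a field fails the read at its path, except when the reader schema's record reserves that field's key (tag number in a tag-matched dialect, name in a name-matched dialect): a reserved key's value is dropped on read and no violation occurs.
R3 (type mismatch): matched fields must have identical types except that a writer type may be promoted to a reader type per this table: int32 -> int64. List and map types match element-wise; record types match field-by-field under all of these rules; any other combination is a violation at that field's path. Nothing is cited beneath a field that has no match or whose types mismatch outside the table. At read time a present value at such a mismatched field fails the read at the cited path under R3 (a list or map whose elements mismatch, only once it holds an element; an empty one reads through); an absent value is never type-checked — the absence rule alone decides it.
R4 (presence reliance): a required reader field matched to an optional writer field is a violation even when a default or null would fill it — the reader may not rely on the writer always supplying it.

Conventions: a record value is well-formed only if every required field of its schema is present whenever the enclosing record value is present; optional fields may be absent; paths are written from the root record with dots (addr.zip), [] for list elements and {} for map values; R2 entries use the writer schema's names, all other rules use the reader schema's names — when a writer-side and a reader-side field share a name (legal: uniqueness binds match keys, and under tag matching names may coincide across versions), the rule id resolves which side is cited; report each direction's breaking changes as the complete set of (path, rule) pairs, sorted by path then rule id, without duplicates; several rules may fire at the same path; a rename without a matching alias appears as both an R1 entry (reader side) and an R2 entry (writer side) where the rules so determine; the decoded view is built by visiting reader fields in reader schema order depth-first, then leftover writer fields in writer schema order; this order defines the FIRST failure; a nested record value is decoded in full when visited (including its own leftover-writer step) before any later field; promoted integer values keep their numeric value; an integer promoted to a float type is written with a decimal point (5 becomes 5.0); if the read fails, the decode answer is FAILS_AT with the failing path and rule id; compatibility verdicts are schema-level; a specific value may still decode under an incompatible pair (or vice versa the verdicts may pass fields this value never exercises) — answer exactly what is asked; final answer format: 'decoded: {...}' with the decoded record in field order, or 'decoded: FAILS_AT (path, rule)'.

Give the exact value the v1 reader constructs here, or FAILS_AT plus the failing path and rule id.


decoded: {"rating": 1.5, "age": 1, "seq": 12, "active": true, "score": null, "attempts": 40, "zip": 3}

each type pair in Account: writer, then reader
migrating the Account value to v1:
  rating := 1.5 (from writer factor)
  age := 1
  seq := 12
  active := true
  score := null (absent, optional -> null)
  attempts := 40
  zip := 3
  => decoded: {"rating": 1.5, "age": 1, "seq": 12, "active": true, "score": null, "attempts": 40, "zip": 3}
ruling out the remaining Account differences:
  renamed field rating to factor in record Account -> triggers nothing under the printed rules; the Account answer is the same either way
  removed field score from record Account (its key 4 joins the reserved list) -> triggers nothing under the printed rules; the Account answer is the same either way


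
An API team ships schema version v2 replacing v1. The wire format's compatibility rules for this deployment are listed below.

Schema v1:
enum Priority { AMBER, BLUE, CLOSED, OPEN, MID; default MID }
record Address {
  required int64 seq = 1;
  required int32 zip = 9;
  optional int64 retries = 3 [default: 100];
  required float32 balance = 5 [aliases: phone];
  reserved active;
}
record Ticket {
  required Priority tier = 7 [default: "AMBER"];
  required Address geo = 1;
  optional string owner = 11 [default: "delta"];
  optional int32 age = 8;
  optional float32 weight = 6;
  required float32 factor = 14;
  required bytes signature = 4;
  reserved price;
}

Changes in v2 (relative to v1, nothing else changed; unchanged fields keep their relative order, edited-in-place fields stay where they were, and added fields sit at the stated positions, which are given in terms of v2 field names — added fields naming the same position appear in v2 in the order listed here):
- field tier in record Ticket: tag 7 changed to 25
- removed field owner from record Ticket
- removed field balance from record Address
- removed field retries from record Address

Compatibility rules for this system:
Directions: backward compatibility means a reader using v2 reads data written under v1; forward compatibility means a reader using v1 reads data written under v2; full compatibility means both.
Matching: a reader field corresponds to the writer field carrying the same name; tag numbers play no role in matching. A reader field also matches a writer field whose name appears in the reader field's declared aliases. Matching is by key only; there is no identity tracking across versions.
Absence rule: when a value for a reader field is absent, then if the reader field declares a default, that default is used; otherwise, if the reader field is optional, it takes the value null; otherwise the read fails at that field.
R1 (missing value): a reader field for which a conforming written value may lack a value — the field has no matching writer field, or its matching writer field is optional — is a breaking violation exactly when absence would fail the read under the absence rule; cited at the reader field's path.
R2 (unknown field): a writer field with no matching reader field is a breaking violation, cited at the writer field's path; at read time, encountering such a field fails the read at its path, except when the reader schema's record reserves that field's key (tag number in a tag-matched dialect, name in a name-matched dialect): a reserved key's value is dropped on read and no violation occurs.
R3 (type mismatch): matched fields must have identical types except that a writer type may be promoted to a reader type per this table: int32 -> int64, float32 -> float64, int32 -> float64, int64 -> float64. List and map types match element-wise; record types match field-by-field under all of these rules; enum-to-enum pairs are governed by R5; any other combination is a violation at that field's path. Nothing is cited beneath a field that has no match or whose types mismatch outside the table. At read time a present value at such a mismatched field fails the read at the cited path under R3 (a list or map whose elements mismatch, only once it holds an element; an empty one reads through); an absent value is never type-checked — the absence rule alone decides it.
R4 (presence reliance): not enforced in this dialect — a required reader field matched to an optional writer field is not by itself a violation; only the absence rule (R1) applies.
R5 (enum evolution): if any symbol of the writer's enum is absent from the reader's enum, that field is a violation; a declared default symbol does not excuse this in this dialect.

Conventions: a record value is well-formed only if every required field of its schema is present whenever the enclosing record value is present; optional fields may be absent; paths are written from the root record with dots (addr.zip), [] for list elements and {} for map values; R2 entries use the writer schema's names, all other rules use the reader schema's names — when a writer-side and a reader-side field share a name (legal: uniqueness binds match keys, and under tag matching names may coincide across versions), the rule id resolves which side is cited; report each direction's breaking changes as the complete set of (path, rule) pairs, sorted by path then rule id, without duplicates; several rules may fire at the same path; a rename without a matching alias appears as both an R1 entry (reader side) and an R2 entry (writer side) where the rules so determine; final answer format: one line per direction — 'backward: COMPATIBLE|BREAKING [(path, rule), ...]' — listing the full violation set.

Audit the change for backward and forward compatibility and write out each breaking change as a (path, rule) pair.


in Ticket below, arrows point writer -> reader
backward pass over Ticket, reader schema v2, writer schema v1:
  tier: Priority -> Priority, writer required; from tier
  geo: Address -> Address, writer required; from geo
  age: int32 -> int32, writer optional; from age
  weight: float32 -> float32, writer optional; from weight
  factor: float32 -> float32, writer required; from factor
  signature: bytes -> bytes, writer required; from signature
  writer field owner has no reader counterpart
  geo.seq: int64 -> int64, writer required; from geo.seq
  geo.zip: int32 -> int32, writer required; from geo.zip
  writer field geo.retries has no reader counterpart
  writer field geo.balance has no reader counterpart
  violation R2 at geo.balance
  violation R2 at geo.retries
  violation R2 at owner
  backward on Ticket therefore BREAKING (3)
forward pass over Ticket, reader schema v1, writer schema v2:
  tier: Priority -> Priority, writer required; from tier
  geo: Address -> Address, writer required; from geo
  owner: no writer match
  age: int32 -> int32, writer optional; from age
  weight: float32 -> float32, writer optional; from weight
  factor: float32 -> float32, writer required; from factor
  signature: bytes -> bytes, writer required; from signature
  geo.seq: int64 -> int64, writer required; from geo.seq
  geo.zip: int32 -> int32, writer required; from geo.zip
  geo.retries: no writer match
  geo.balance: no writer match
  violation R1 at geo.balance
  forward on Ticket therefore BREAKING (1)

backward: BREAKING [(geo.balance, R2), (geo.retries, R2), (owner, R2)]; forward: BREAKING [(geo.balance, R1)]
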